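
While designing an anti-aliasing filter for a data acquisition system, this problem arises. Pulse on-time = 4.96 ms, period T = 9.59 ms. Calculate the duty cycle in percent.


Duty cycle as a percentage:
DC = (t_on / T) * 100
   = (4.96 / 9.59) * 100
   = 0.517205 * 100
   = 51.72 %

51.72 %


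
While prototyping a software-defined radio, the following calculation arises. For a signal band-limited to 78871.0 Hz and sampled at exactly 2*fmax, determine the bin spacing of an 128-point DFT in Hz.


Step 1 — Nyquist sampling rate:
fs = 2 * fmax = 2 * 78871.0 = 157742.0 Hz

Step 2 — DFT bin spacing:
df = fs / N = 157742.0 / 128 = 1232.3594 Hz

1232.3594 Hz


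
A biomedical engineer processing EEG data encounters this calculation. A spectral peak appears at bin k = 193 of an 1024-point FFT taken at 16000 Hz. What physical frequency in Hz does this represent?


Frequency of DFT bin k:
f_k = k * fs / N
    = 193 * 16000 / 1024
    = 3088000 / 1024
    = 3015.625 Hz

3015.625 Hz


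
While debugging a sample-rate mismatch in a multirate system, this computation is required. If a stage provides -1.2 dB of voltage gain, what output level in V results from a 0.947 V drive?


Output voltage from dB gain:
V_out = V_in * 10^(gain_dB / 20)
      = 0.947 * 10^(-1.2 / 20)
      = 0.947 * 0.870964
      = 0.8248 V

0.8248 V


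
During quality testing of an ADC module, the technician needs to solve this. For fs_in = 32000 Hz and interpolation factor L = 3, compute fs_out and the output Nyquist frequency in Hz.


Step 1 — output sample rate after interpolation by L:
fs_out = L * fs_in = 3 * 32000 = 96000 Hz

Step 2 — Nyquist frequency of the output stream:
f_Nyq = fs_out / 2 = 96000 / 2 = 48000.0 Hz

fs_out = 96000 Hz; f_Nyquist = 48000.0 Hz


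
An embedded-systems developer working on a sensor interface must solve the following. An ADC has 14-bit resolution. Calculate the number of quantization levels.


Number of quantization levels = 2^N
= 2^14
= 16384

16384


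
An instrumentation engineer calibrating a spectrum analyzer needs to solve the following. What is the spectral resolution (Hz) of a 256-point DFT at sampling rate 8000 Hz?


DFT frequency resolution:
df = fs / N
   = 8000 / 256
   = 31.25 Hz

31.25 Hz


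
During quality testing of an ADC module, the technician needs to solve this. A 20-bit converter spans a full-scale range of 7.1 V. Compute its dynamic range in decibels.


Dynamic range from full-scale to LSB:
V_min = V_max / 2^bits = 7.1 / 2^20
DR = 20 * log10(V_max / V_min)
   = 20 * log10(2^20)
   = 20 * 20 * log10(2)
   = 120.41 dB

120.41 dB


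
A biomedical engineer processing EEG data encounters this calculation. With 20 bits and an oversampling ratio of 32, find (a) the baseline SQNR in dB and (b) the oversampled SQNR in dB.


Step 1 — baseline SQNR at Nyquist:
SQNR_base = 6.02*N + 1.76
          = 6.02*20 + 1.76
          = 122.16 dB

Step 2 — oversampling processing gain:
G = 10*log10(OSR) = 10*log10(32) = 15.05 dB

Step 3 — total:
SQNR_total = 122.16 + 15.05 = 137.21 dB

Base SQNR = 122.16 dB; oversampled SQNR = 137.21 dB


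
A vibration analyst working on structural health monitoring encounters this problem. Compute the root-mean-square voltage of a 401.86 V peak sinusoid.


RMS voltage for a sinusoidal waveform:
V_rms = V_peak / sqrt(2)
      = 401.86 / 1.414214
      = 284.158 V

284.158 V


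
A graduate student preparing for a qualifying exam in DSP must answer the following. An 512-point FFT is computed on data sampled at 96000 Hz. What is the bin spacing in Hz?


DFT frequency resolution:
df = fs / N
   = 96000 / 512
   = 187.5 Hz

187.5 Hz


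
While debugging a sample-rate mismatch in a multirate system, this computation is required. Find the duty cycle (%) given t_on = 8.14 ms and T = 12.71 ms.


Duty cycle as a percentage:
DC = (t_on / T) * 100
   = (8.14 / 12.71) * 100
   = 0.640441 * 100
   = 64.04 %

64.04 %


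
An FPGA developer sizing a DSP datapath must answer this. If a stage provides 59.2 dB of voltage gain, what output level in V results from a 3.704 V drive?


Output voltage from dB gain:
V_out = V_in * 10^(gain_dB / 20)
      = 3.704 * 10^(59.2 / 20)
      = 3.704 * 912.010839
      = 3378.0881 V

3378.0881 V


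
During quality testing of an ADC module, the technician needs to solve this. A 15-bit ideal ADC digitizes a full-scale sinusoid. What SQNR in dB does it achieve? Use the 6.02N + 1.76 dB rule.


Theoretical SNR for a full-scale sinusoid:
SNR = 6.02 * N + 1.76
    = 6.02 * 15 + 1.76
    = 90.3 + 1.76
    = 92.06 dB

92.06 dB


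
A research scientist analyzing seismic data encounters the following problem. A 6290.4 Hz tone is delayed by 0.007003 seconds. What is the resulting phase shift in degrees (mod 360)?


Phase shift from frequency and time delay:
phi = 360 * f * t_delay
    = 360 * 6290.4 * 0.007003
    = 15858.6 degrees
    mod 360 = 18.6 degrees

18.6 degrees


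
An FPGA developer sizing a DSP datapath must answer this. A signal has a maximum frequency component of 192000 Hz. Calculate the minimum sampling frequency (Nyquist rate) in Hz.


The Nyquist rate is twice the maximum frequency component.
fs_min = 2 * fmax
      = 2 * 192000
      = 384000 Hz

384000


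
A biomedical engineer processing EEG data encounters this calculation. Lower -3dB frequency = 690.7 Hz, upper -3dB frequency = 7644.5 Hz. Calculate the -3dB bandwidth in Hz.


Bandwidth is the difference of -3dB frequencies:
BW = f_high - f_low
   = 7644.5 - 690.7
   = 6953.8 Hz

6953.8 Hz


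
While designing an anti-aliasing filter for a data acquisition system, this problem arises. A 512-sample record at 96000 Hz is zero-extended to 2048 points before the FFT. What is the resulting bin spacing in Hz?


Frequency resolution after zero-padding:
N_padded = 512 * 4 = 2048
df = fs / N_padded
   = 96000 / 2048
   = 46.875 Hz

46.875 Hz


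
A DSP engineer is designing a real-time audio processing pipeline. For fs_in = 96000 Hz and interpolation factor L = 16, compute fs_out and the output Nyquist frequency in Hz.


Step 1 — output sample rate after interpolation by L:
fs_out = L * fs_in = 16 * 96000 = 1536000 Hz

Step 2 — Nyquist frequency of the output stream:
f_Nyq = fs_out / 2 = 1536000 / 2 = 768000.0 Hz

fs_out = 1536000 Hz; f_Nyquist = 768000.0 Hz


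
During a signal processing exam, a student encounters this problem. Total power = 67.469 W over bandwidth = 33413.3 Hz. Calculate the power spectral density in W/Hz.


Power spectral density:
PSD = P / BW
    = 67.469 / 33413.3
    = 0.00201923 W/Hz

0.00201923 W/Hz


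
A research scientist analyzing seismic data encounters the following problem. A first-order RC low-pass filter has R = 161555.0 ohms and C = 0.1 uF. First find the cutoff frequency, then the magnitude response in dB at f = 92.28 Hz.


Step 1 — cutoff frequency:
fc = 1 / (2*pi*R*C)
C = 0.1 uF = 1e-07 F
fc = 1 / (2*pi*161555.0*1e-07)
   = 9.85144 Hz

Step 2 — magnitude at f = 92.28 Hz:
|H(f)| = 1 / sqrt(1 + (f/fc)^2)
f/fc = 92.28 / 9.85144 = 9.367159
|H| = 1 / sqrt(1 + 87.743668) = 0.1061528
|H|_dB = 20*log10(0.1061528) = -19.48 dB

fc = 9.85144 Hz; |H(92.28 Hz)| = -19.48 dB


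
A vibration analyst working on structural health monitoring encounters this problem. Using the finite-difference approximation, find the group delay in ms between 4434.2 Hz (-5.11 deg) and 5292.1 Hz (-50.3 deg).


Group delay from phase difference:
tau = -d(phi)/d(omega)
d(phi) = -45.19 deg = -0.788714 rad
d(omega) = 2*pi*(5292.1 - 4434.2) = 5390.3447 rad/s
tau = -(-0.788714) / 5390.3447
    = 0.1463 ms

0.1463 ms


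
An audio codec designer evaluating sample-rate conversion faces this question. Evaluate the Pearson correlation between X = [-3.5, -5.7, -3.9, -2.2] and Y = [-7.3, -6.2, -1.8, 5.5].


Pearson correlation coefficient (population):
r = cov(X,Y) / (std(X) * std(Y))
Mean X = -3.825, Mean Y = -2.45
Cov(X,Y) = 4.58125
Std(X) = 1.251749, Std(Y) = 5.030159
r = 0.7276

0.7276


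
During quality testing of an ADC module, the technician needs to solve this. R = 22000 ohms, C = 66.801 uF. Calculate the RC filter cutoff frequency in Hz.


Cutoff frequency of a first-order RC filter:
fc = 1 / (2 * pi * R * C)
C = 66.801 uF = 6.6801e-05 F
fc = 1 / (2 * pi * 22000 * 6.6801e-05)
   = 1 / 9.2339073575079
   = 0.108297 Hz

0.108297 Hz


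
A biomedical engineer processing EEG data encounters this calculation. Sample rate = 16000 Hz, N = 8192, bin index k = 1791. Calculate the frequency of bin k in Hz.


Frequency of DFT bin k:
f_k = k * fs / N
    = 1791 * 16000 / 8192
    = 28656000 / 8192
    = 3498.047 Hz

3498.047 Hz


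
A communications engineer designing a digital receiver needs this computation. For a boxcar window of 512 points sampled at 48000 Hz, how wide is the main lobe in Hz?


Main lobe width for a rectangular window:
Width = 2 * fs / N
      = 2 * 48000 / 512
      = 96000 / 512
      = 187.5 Hz

187.5 Hz


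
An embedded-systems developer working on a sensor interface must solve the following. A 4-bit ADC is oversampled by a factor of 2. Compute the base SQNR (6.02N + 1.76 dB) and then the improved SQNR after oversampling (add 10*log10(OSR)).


Step 1 — baseline SQNR at Nyquist:
SQNR_base = 6.02*N + 1.76
          = 6.02*4 + 1.76
          = 25.84 dB

Step 2 — oversampling processing gain:
G = 10*log10(OSR) = 10*log10(2) = 3.01 dB

Step 3 — total:
SQNR_total = 25.84 + 3.01 = 28.85 dB

Base SQNR = 25.84 dB; oversampled SQNR = 28.85 dB


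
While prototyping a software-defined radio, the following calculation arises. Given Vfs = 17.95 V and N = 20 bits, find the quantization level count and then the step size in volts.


Step 1 — number of quantization levels:
L = 2^N = 2^20 = 1048576

Step 2 — LSB step size:
delta = Vfs / L
      = 17.95 / 1048576
      = 1.712e-05 V

Levels = 1048576; step size = 1.712e-05 V


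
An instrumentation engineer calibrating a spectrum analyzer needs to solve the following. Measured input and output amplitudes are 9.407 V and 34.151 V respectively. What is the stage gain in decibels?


Voltage gain in dB:
G = 20 * log10(Vout / Vin)
  = 20 * log10(34.151 / 9.407)
  = 20 * log10(3.630382)
  = 20 * 0.559952
  = 11.2 dB

11.2 dB


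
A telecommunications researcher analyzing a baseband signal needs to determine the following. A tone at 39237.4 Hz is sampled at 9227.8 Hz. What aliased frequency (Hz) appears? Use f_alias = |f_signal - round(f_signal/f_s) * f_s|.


Compute the nearest integer multiple of fs to the signal:
n = round(39237.4 / 9227.8) = 4
f_alias = |39237.4 - 4 * 9227.8|
        = |39237.4 - 36911.2|
        = 2326.2 Hz

2326.2


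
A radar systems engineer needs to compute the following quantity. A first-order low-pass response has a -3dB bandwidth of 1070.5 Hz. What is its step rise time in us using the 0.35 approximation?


Rise time from bandwidth relationship:
tr = 0.35 / BW
   = 0.35 / 1070.5
   = 0.0003269500234 s
   = 326.95 us

326.95 us


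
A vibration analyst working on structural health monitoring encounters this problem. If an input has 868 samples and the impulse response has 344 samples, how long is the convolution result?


Linear convolution output length:
L = N + M - 1
  = 868 + 344 - 1
  = 1211 samples

1211


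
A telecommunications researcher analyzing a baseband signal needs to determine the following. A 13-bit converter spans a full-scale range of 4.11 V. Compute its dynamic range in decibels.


Dynamic range from full-scale to LSB:
V_min = V_max / 2^bits = 4.11 / 2^13
DR = 20 * log10(V_max / V_min)
   = 20 * log10(2^13)
   = 20 * 13 * log10(2)
   = 78.27 dB

78.27 dB


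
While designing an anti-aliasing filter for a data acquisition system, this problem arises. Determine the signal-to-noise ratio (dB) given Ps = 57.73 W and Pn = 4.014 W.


SNR in decibels:
SNR = 10 * log10(Ps / Pn)
    = 10 * log10(57.73 / 4.014)
    = 10 * log10(14.3822)
    = 10 * 1.1578
    = 11.58 dB

11.58 dB


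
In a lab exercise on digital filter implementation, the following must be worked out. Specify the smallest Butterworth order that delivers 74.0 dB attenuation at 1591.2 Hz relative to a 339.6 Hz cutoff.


Butterworth filter order formula:
n = log10(10^(A/10) - 1) / (2 * log10(f_stop/f_pass))
10^(74.0/10) - 1 = 25118863.3151
f_stop/f_pass = 1591.2 / 339.6 = 4.6855
n = 5.5162 -> ceil = 6

6


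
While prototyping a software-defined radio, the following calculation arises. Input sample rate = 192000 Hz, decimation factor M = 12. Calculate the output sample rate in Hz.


Decimation reduces the sample rate:
fs_out = fs_in / M
       = 192000 / 12
       = 16000.0 Hz

16000.0 Hz


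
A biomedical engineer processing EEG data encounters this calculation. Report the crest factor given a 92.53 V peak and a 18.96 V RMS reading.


Crest factor is the ratio of peak to RMS:
CF = V_peak / V_rms
   = 92.53 / 18.96
   = 4.8803

4.8803


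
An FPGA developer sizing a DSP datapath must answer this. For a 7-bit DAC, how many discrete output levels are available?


Number of quantization levels = 2^N
= 2^7
= 128

128


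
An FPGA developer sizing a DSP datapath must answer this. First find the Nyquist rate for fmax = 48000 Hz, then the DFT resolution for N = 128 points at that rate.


Step 1 — Nyquist sampling rate:
fs = 2 * fmax = 2 * 48000 = 96000 Hz

Step 2 — DFT bin spacing:
df = fs / N = 96000 / 128 = 750.0 Hz

750.0 Hz


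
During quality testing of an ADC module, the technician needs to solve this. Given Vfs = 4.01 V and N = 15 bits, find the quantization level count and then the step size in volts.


Step 1 — number of quantization levels:
L = 2^N = 2^15 = 32768

Step 2 — LSB step size:
delta = Vfs / L
      = 4.01 / 32768
      = 0.00012238 V

Levels = 32768; step size = 0.00012238 V


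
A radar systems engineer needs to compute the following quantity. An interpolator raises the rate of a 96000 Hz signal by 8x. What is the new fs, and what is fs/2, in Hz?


Step 1 — output sample rate after interpolation by L:
fs_out = L * fs_in = 8 * 96000 = 768000 Hz

Step 2 — Nyquist frequency of the output stream:
f_Nyq = fs_out / 2 = 768000 / 2 = 384000.0 Hz

fs_out = 768000 Hz; f_Nyquist = 384000.0 Hz


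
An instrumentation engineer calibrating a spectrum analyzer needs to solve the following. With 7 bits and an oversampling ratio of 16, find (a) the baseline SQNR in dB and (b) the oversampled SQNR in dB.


Step 1 — baseline SQNR at Nyquist:
SQNR_base = 6.02*N + 1.76
          = 6.02*7 + 1.76
          = 43.9 dB

Step 2 — oversampling processing gain:
G = 10*log10(OSR) = 10*log10(16) = 12.04 dB

Step 3 — total:
SQNR_total = 43.9 + 12.04 = 55.94 dB

Base SQNR = 43.9 dB; oversampled SQNR = 55.94 dB


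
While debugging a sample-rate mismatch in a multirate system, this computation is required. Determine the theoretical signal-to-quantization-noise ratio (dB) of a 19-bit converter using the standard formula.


Theoretical SNR for a full-scale sinusoid:
SNR = 6.02 * N + 1.76
    = 6.02 * 19 + 1.76
    = 114.38 + 1.76
    = 116.14 dB

116.14 dB


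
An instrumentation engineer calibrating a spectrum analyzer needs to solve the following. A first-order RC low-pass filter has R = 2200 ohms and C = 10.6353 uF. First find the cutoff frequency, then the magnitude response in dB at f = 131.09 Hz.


Step 1 — cutoff frequency:
fc = 1 / (2*pi*R*C)
C = 10.6353 uF = 1.06353e-05 F
fc = 1 / (2*pi*2200*1.06353e-05)
   = 6.80217 Hz

Step 2 — magnitude at f = 131.09 Hz:
|H(f)| = 1 / sqrt(1 + (f/fc)^2)
f/fc = 131.09 / 6.80217 = 19.271791
|H| = 1 / sqrt(1 + 371.401928) = 0.0518196
|H|_dB = 20*log10(0.0518196) = -25.71 dB

fc = 6.80217 Hz; |H(131.09 Hz)| = -25.71 dB


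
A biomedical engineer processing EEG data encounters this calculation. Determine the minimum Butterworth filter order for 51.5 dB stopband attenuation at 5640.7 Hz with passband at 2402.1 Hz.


Butterworth filter order formula:
n = log10(10^(A/10) - 1) / (2 * log10(f_stop/f_pass))
10^(51.5/10) - 1 = 141252.7545
f_stop/f_pass = 5640.7 / 2402.1 = 2.3482
n = 6.9455 -> ceil = 7

7


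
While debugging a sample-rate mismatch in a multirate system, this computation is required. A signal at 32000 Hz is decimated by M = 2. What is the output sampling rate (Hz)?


Decimation reduces the sample rate:
fs_out = fs_in / M
       = 32000 / 2
       = 16000.0 Hz

16000.0 Hz


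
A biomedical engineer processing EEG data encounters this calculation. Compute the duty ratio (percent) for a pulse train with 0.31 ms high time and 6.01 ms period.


Duty cycle as a percentage:
DC = (t_on / T) * 100
   = (0.31 / 6.01) * 100
   = 0.051581 * 100
   = 5.16 %

5.16 %


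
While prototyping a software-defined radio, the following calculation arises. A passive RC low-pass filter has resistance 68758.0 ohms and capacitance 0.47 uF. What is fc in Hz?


Cutoff frequency of a first-order RC filter:
fc = 1 / (2 * pi * R * C)
C = 0.47 uF = 4.7e-07 F
fc = 1 / (2 * pi * 68758.0 * 4.7e-07)
   = 1 / 0.203049050015
   = 4.924918 Hz

4.924918 Hz


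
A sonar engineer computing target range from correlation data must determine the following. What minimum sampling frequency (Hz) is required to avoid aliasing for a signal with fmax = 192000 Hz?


The Nyquist rate is twice the maximum frequency component.
fs_min = 2 * fmax
      = 2 * 192000
      = 384000 Hz

384000


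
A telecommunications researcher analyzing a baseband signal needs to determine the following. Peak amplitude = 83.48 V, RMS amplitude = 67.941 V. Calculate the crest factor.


Crest factor is the ratio of peak to RMS:
CF = V_peak / V_rms
   = 83.48 / 67.941
   = 1.2287

1.2287


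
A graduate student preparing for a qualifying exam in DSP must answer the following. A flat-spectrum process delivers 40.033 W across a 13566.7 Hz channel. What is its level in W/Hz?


Power spectral density:
PSD = P / BW
    = 40.033 / 13566.7
    = 0.00295083 W/Hz

0.00295083 W/Hz


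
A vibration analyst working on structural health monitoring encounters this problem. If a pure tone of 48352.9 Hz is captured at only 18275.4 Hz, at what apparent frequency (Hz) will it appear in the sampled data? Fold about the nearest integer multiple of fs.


Compute the nearest integer multiple of fs to the signal:
n = round(48352.9 / 18275.4) = 3
f_alias = |48352.9 - 3 * 18275.4|
        = |48352.9 - 54826.2|
        = 6473.3 Hz

6473.3


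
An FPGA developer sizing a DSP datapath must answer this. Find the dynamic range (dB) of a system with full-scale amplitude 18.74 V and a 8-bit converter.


Dynamic range from full-scale to LSB:
V_min = V_max / 2^bits = 18.74 / 2^8
DR = 20 * log10(V_max / V_min)
   = 20 * log10(2^8)
   = 20 * 8 * log10(2)
   = 48.16 dB

48.16 dB


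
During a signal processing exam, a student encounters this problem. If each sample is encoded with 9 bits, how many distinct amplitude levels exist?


Number of quantization levels = 2^N
= 2^9
= 512

512


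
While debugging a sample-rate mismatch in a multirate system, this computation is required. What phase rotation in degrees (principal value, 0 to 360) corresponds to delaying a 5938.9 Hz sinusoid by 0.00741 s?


Phase shift from frequency and time delay:
phi = 360 * f * t_delay
    = 360 * 5938.9 * 0.00741
    = 15842.61 degrees
    mod 360 = 2.61 degrees

2.61 degrees


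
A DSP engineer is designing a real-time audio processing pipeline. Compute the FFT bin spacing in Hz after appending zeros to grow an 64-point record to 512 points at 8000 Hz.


Frequency resolution after zero-padding:
N_padded = 64 * 8 = 512
df = fs / N_padded
   = 8000 / 512
   = 15.625 Hz

15.625 Hz


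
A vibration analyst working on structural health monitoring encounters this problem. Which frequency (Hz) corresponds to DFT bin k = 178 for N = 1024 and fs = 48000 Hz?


Frequency of DFT bin k:
f_k = k * fs / N
    = 178 * 48000 / 1024
    = 8544000 / 1024
    = 8343.75 Hz

8343.75 Hz


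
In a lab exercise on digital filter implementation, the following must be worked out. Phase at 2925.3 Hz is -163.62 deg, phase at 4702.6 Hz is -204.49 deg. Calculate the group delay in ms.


Group delay from phase difference:
tau = -d(phi)/d(omega)
d(phi) = -40.87 deg = -0.713316 rad
d(omega) = 2*pi*(4702.6 - 2925.3) = 11167.1052 rad/s
tau = -(-0.713316) / 11167.1052
    = 0.0639 ms

0.0639 ms


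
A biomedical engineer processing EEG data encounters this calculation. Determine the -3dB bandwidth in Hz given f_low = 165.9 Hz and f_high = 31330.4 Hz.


Bandwidth is the difference of -3dB frequencies:
BW = f_high - f_low
   = 31330.4 - 165.9
   = 31164.5 Hz

31164.5 Hz


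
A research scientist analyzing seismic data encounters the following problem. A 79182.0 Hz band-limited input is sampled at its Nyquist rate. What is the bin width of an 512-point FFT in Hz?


Step 1 — Nyquist sampling rate:
fs = 2 * fmax = 2 * 79182.0 = 158364.0 Hz

Step 2 — DFT bin spacing:
df = fs / N = 158364.0 / 512 = 309.3047 Hz

309.3047 Hz


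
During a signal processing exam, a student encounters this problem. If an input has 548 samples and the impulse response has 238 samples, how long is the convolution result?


Linear convolution output length:
L = N + M - 1
  = 548 + 238 - 1
  = 785 samples

785


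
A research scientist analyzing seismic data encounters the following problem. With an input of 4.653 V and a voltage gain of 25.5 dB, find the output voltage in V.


Output voltage from dB gain:
V_out = V_in * 10^(gain_dB / 20)
      = 4.653 * 10^(25.5 / 20)
      = 4.653 * 18.836491
      = 87.6462 V

87.6462 V


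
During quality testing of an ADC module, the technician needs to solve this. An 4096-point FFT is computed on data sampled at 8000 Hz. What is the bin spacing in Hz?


DFT frequency resolution:
df = fs / N
   = 8000 / 4096
   = 1.9531 Hz

1.9531 Hz


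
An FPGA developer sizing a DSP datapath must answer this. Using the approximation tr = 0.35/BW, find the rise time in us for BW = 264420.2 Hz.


Rise time from bandwidth relationship:
tr = 0.35 / BW
   = 0.35 / 264420.2
   = 1.323650765e-06 s
   = 1.3237 us

1.3237 us


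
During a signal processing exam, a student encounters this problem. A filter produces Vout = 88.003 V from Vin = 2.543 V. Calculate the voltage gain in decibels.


Voltage gain in dB:
G = 20 * log10(Vout / Vin)
  = 20 * log10(88.003 / 2.543)
  = 20 * log10(34.605977)
  = 20 * 1.539151
  = 30.78 dB

30.78 dB


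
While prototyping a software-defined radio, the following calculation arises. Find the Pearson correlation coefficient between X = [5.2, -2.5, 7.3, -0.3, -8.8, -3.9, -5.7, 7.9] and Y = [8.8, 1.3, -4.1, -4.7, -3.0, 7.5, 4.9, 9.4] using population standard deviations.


Pearson correlation coefficient (population):
r = cov(X,Y) / (std(X) * std(Y))
Mean X = -0.1, Mean Y = 2.5125
Cov(X,Y) = 7.435
Std(X) = 5.853845, Std(Y) = 5.535666
r = 0.2294

0.2294


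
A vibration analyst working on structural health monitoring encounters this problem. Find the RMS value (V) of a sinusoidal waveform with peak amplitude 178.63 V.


RMS voltage for a sinusoidal waveform:
V_rms = V_peak / sqrt(2)
      = 178.63 / 1.414214
      = 126.31 V

126.31 V


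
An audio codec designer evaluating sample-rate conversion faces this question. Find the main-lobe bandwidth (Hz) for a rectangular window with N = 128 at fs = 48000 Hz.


Main lobe width for a rectangular window:
Width = 2 * fs / N
      = 2 * 48000 / 128
      = 96000 / 128
      = 750.0 Hz

750.0 Hz


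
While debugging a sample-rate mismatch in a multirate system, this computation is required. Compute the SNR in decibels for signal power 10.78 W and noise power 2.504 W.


SNR in decibels:
SNR = 10 * log10(Ps / Pn)
    = 10 * log10(10.78 / 2.504)
    = 10 * log10(4.3051)
    = 10 * 0.634
    = 6.34 dB

6.34 dB


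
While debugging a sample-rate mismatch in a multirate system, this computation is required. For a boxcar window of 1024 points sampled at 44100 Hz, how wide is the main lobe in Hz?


Main lobe width for a rectangular window:
Width = 2 * fs / N
      = 2 * 44100 / 1024
      = 88200 / 1024
      = 86.133 Hz

86.133 Hz


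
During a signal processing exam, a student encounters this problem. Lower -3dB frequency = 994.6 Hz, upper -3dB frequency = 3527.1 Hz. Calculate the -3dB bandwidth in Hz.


Bandwidth is the difference of -3dB frequencies:
BW = f_high - f_low
   = 3527.1 - 994.6
   = 2532.5 Hz

2532.5 Hz


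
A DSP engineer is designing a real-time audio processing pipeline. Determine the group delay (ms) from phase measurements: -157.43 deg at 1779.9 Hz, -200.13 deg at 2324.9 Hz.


Group delay from phase difference:
tau = -d(phi)/d(omega)
d(phi) = -42.7 deg = -0.745256 rad
d(omega) = 2*pi*(2324.9 - 1779.9) = 3424.336 rad/s
tau = -(-0.745256) / 3424.336
    = 0.2176 ms

0.2176 ms


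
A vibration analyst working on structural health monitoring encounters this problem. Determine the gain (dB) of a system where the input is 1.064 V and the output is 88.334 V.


Voltage gain in dB:
G = 20 * log10(Vout / Vin)
  = 20 * log10(88.334 / 1.064)
  = 20 * log10(83.020677)
  = 20 * 1.919186
  = 38.38 dB

38.38 dB


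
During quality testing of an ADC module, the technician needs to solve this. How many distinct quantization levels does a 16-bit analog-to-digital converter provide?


Number of quantization levels = 2^N
= 2^16
= 65536

65536


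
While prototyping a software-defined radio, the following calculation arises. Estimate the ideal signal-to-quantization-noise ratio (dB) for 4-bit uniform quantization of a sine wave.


Theoretical SNR for a full-scale sinusoid:
SNR = 6.02 * N + 1.76
    = 6.02 * 4 + 1.76
    = 24.08 + 1.76
    = 25.84 dB

25.84 dB


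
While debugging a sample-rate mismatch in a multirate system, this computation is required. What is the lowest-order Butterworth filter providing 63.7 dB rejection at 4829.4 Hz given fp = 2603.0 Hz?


Butterworth filter order formula:
n = log10(10^(A/10) - 1) / (2 * log10(f_stop/f_pass))
10^(63.7/10) - 1 = 2344227.8153
f_stop/f_pass = 4829.4 / 2603.0 = 1.8553
n = 11.8658 -> ceil = 12

12


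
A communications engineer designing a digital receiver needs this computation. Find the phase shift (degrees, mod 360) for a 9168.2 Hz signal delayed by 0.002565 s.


Phase shift from frequency and time delay:
phi = 360 * f * t_delay
    = 360 * 9168.2 * 0.002565
    = 8465.92 degrees
    mod 360 = 185.92 degrees

185.92 degrees


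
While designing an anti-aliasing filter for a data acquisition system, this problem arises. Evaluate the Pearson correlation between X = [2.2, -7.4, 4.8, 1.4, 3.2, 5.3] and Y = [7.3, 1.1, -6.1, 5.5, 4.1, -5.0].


Pearson correlation coefficient (population):
r = cov(X,Y) / (std(X) * std(Y))
Mean X = 1.5833, Mean Y = 1.15
Cov(X,Y) = -6.3275
Std(X) = 4.240447, Std(Y) = 5.096322
r = -0.2928

-0.2928


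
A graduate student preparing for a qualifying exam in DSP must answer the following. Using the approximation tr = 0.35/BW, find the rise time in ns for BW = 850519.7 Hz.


Rise time from bandwidth relationship:
tr = 0.35 / BW
   = 0.35 / 850519.7
   = 4.115131019e-07 s
   = 411.5131 ns

411.5131 ns


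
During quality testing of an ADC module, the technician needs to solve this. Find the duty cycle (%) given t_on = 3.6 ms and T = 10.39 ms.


Duty cycle as a percentage:
DC = (t_on / T) * 100
   = (3.6 / 10.39) * 100
   = 0.346487 * 100
   = 34.65 %

34.65 %


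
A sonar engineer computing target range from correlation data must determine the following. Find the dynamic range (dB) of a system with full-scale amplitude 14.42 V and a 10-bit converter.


Dynamic range from full-scale to LSB:
V_min = V_max / 2^bits = 14.42 / 2^10
DR = 20 * log10(V_max / V_min)
   = 20 * log10(2^10)
   = 20 * 10 * log10(2)
   = 60.21 dB

60.21 dB


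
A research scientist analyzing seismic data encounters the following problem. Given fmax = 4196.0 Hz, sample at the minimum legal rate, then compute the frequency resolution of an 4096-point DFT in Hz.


Step 1 — Nyquist sampling rate:
fs = 2 * fmax = 2 * 4196.0 = 8392.0 Hz

Step 2 — DFT bin spacing:
df = fs / N = 8392.0 / 4096 = 2.0488 Hz

2.0488 Hz


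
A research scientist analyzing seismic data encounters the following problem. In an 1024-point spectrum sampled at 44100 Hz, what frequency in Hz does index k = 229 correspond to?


Frequency of DFT bin k:
f_k = k * fs / N
    = 229 * 44100 / 1024
    = 10098900 / 1024
    = 9862.207 Hz

9862.207 Hz


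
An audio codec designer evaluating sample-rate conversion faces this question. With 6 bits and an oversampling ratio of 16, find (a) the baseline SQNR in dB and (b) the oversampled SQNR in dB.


Step 1 — baseline SQNR at Nyquist:
SQNR_base = 6.02*N + 1.76
          = 6.02*6 + 1.76
          = 37.88 dB

Step 2 — oversampling processing gain:
G = 10*log10(OSR) = 10*log10(16) = 12.04 dB

Step 3 — total:
SQNR_total = 37.88 + 12.04 = 49.92 dB

Base SQNR = 37.88 dB; oversampled SQNR = 49.92 dB


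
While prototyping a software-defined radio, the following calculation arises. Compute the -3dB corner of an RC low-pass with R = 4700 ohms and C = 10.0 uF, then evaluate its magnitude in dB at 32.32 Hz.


Step 1 — cutoff frequency:
fc = 1 / (2*pi*R*C)
C = 10.0 uF = 1e-05 F
fc = 1 / (2*pi*4700*1e-05)
   = 3.38628 Hz

Step 2 — magnitude at f = 32.32 Hz:
|H(f)| = 1 / sqrt(1 + (f/fc)^2)
f/fc = 32.32 / 3.38628 = 9.544397
|H| = 1 / sqrt(1 + 91.095514) = 0.1042031
|H|_dB = 20*log10(0.1042031) = -19.64 dB

fc = 3.38628 Hz; |H(32.32 Hz)| = -19.64 dB


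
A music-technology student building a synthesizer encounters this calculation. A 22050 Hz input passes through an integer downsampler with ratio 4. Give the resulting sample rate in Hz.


Decimation reduces the sample rate:
fs_out = fs_in / M
       = 22050 / 4
       = 5512.5 Hz

5512.5 Hz


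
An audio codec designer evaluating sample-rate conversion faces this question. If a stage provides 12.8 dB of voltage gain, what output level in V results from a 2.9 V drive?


Output voltage from dB gain:
V_out = V_in * 10^(gain_dB / 20)
      = 2.9 * 10^(12.8 / 20)
      = 2.9 * 4.365158
      = 12.659 V

12.659 V


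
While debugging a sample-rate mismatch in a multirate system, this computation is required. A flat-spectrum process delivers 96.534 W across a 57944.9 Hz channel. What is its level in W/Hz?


Power spectral density:
PSD = P / BW
    = 96.534 / 57944.9
    = 0.00166596 W/Hz

0.00166596 W/Hz


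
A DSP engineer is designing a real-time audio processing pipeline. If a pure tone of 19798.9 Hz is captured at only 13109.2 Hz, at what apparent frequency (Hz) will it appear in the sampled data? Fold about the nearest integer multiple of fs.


Compute the nearest integer multiple of fs to the signal:
n = round(19798.9 / 13109.2) = 2
f_alias = |19798.9 - 2 * 13109.2|
        = |19798.9 - 26218.4|
        = 6419.5 Hz

6419.5


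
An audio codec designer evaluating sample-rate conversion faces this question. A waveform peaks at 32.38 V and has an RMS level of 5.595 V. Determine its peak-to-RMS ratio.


Crest factor is the ratio of peak to RMS:
CF = V_peak / V_rms
   = 32.38 / 5.595
   = 5.7873

5.7873


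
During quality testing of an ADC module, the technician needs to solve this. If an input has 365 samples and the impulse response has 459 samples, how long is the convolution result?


Linear convolution output length:
L = N + M - 1
  = 365 + 459 - 1
  = 823 samples

823


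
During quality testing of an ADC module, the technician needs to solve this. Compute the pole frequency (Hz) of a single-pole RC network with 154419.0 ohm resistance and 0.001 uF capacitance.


Cutoff frequency of a first-order RC filter:
fc = 1 / (2 * pi * R * C)
C = 0.001 uF = 1e-09 F
fc = 1 / (2 * pi * 154419.0 * 1e-09)
   = 1 / 0.00097024319194936
   = 1030.669432 Hz

1030.669432 Hz


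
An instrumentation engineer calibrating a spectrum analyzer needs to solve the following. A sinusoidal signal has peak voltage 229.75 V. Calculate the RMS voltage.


RMS voltage for a sinusoidal waveform:
V_rms = V_peak / sqrt(2)
      = 229.75 / 1.414214
      = 162.458 V

162.458 V


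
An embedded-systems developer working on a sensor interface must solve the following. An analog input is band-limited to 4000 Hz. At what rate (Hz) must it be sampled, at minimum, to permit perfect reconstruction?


The Nyquist rate is twice the maximum frequency component.
fs_min = 2 * fmax
      = 2 * 4000
      = 8000 Hz

8000


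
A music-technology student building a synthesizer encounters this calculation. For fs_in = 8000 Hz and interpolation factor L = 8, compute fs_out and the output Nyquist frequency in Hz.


Step 1 — output sample rate after interpolation by L:
fs_out = L * fs_in = 8 * 8000 = 64000 Hz

Step 2 — Nyquist frequency of the output stream:
f_Nyq = fs_out / 2 = 64000 / 2 = 32000.0 Hz

fs_out = 64000 Hz; f_Nyquist = 32000.0 Hz


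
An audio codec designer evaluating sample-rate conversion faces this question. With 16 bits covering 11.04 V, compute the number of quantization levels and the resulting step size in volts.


Step 1 — number of quantization levels:
L = 2^N = 2^16 = 65536

Step 2 — LSB step size:
delta = Vfs / L
      = 11.04 / 65536
      = 0.00016846 V

Levels = 65536; step size = 0.00016846 V


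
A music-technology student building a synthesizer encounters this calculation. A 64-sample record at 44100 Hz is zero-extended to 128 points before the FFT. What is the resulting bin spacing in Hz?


Frequency resolution after zero-padding:
N_padded = 64 * 2 = 128
df = fs / N_padded
   = 44100 / 128
   = 344.5312 Hz

344.5312 Hz


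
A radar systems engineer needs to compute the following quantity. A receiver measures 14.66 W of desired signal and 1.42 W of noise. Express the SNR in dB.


SNR in decibels:
SNR = 10 * log10(Ps / Pn)
    = 10 * log10(14.66 / 1.42)
    = 10 * log10(10.3239)
    = 10 * 1.0138
    = 10.14 dB

10.14 dB


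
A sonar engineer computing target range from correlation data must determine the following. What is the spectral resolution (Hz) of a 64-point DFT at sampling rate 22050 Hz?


DFT frequency resolution:
df = fs / N
   = 22050 / 64
   = 344.5312 Hz

344.5312 Hz


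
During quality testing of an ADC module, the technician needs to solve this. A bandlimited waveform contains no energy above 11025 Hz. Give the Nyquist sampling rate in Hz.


The Nyquist rate is twice the maximum frequency component.
fs_min = 2 * fmax
      = 2 * 11025
      = 22050 Hz

22050


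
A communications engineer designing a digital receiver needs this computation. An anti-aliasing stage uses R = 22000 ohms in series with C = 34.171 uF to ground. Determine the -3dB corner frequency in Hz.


Cutoff frequency of a first-order RC filter:
fc = 1 / (2 * pi * R * C)
C = 34.171 uF = 3.4171e-05 F
fc = 1 / (2 * pi * 22000 * 3.4171e-05)
   = 1 / 4.7234599528959
   = 0.211709 Hz

0.211709 Hz


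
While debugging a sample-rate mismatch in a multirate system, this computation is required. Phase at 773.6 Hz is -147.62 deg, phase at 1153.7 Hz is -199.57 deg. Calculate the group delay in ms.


Group delay from phase difference:
tau = -d(phi)/d(omega)
d(phi) = -51.95 deg = -0.906699 rad
d(omega) = 2*pi*(1153.7 - 773.6) = 2388.2387 rad/s
tau = -(-0.906699) / 2388.2387
    = 0.3797 ms

0.3797 ms


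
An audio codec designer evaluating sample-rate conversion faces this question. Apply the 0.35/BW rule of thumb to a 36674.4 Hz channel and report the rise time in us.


Rise time from bandwidth relationship:
tr = 0.35 / BW
   = 0.35 / 36674.4
   = 9.543441747e-06 s
   = 9.5434 us

9.5434 us


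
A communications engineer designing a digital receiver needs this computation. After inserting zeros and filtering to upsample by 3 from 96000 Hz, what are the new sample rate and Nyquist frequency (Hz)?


Step 1 — output sample rate after interpolation by L:
fs_out = L * fs_in = 3 * 96000 = 288000 Hz

Step 2 — Nyquist frequency of the output stream:
f_Nyq = fs_out / 2 = 288000 / 2 = 144000.0 Hz

fs_out = 288000 Hz; f_Nyquist = 144000.0 Hz


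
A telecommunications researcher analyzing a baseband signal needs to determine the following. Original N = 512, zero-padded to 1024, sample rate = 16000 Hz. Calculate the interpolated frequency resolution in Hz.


Frequency resolution after zero-padding:
N_padded = 512 * 2 = 1024
df = fs / N_padded
   = 16000 / 1024
   = 15.625 Hz

15.625 Hz


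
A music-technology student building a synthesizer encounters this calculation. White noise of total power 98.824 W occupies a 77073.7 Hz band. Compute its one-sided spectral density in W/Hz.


Power spectral density:
PSD = P / BW
    = 98.824 / 77073.7
    = 0.0012822 W/Hz

0.0012822 W/Hz


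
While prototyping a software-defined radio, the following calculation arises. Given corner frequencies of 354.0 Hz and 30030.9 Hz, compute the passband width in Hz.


Bandwidth is the difference of -3dB frequencies:
BW = f_high - f_low
   = 30030.9 - 354.0
   = 29676.9 Hz

29676.9 Hz


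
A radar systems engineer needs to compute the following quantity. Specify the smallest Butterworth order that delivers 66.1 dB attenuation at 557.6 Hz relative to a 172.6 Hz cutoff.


Butterworth filter order formula:
n = log10(10^(A/10) - 1) / (2 * log10(f_stop/f_pass))
10^(66.1/10) - 1 = 4073801.778
f_stop/f_pass = 557.6 / 172.6 = 3.2306
n = 6.4895 -> ceil = 7

7


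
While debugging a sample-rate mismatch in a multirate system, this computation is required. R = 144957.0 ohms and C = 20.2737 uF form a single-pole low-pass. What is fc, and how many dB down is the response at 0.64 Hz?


Step 1 — cutoff frequency:
fc = 1 / (2*pi*R*C)
C = 20.2737 uF = 2.02737e-05 F
fc = 1 / (2*pi*144957.0*2.02737e-05)
   = 0.0541562 Hz

Step 2 — magnitude at f = 0.64 Hz:
|H(f)| = 1 / sqrt(1 + (f/fc)^2)
f/fc = 0.64 / 0.0541562 = 11.817668
|H| = 1 / sqrt(1 + 139.657277) = 0.0843177
|H|_dB = 20*log10(0.0843177) = -21.48 dB

fc = 0.0541562 Hz; |H(0.64 Hz)| = -21.48 dB


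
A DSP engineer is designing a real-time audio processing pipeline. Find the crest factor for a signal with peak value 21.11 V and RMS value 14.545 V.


Crest factor is the ratio of peak to RMS:
CF = V_peak / V_rms
   = 21.11 / 14.545
   = 1.4514

1.4514


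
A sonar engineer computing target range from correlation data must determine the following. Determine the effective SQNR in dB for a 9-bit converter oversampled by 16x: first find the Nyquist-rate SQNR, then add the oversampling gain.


Step 1 — baseline SQNR at Nyquist:
SQNR_base = 6.02*N + 1.76
          = 6.02*9 + 1.76
          = 55.94 dB

Step 2 — oversampling processing gain:
G = 10*log10(OSR) = 10*log10(16) = 12.04 dB

Step 3 — total:
SQNR_total = 55.94 + 12.04 = 67.98 dB

Base SQNR = 55.94 dB; oversampled SQNR = 67.98 dB


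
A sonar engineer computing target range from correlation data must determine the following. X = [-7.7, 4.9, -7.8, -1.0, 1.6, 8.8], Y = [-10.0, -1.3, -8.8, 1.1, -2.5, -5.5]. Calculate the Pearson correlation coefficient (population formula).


Pearson correlation coefficient (population):
r = cov(X,Y) / (std(X) * std(Y))
Mean X = -0.2, Mean Y = -4.5
Cov(X,Y) = 13.395
Std(X) = 6.122363, Std(Y) = 3.986226
r = 0.5489

0.5489


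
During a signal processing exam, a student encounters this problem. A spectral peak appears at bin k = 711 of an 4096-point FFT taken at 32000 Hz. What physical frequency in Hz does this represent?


Frequency of DFT bin k:
f_k = k * fs / N
    = 711 * 32000 / 4096
    = 22752000 / 4096
    = 5554.688 Hz

5554.688 Hz


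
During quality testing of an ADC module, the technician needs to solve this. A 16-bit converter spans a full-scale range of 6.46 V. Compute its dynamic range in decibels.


Dynamic range from full-scale to LSB:
V_min = V_max / 2^bits = 6.46 / 2^16
DR = 20 * log10(V_max / V_min)
   = 20 * log10(2^16)
   = 20 * 16 * log10(2)
   = 96.33 dB

96.33 dB
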